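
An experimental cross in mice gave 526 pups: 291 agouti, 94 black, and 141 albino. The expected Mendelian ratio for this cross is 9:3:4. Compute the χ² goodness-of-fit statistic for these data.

0.984

Total ratio parts = 16. Expected numbers out of 526:
  agouti: 526 × 9/16 = 295.875
  black: 526 × 3/16 = 98.625
  albino: 526 × 4/16 = 131.5
χ² = Σ (O − E)² / E
  agouti: (291 − 295.875)² / 295.875 = 0.0803
  black: (94 − 98.625)² / 98.625 = 0.2169
  albino: (141 − 131.5)² / 131.5 = 0.6863
χ² = 0.0803 + 0.2169 + 0.6863 = 0.9835 ≈ 0.984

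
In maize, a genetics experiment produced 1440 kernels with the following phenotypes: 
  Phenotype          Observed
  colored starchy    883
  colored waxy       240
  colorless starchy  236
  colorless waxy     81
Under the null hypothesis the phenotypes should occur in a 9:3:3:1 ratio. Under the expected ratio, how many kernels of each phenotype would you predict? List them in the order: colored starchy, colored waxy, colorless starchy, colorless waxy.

810, 270, 270, 90

Total ratio parts = 16. Expected numbers out of 1440:
  colored starchy: 1440 × 9/16 = 810
  colored waxy: 1440 × 3/16 = 270
  colorless starchy: 1440 × 3/16 = 270
  colorless waxy: 1440 × 1/16 = 90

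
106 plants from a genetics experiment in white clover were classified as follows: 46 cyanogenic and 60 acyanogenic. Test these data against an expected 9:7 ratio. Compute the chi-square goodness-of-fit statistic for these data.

7.117

Total ratio parts = 16. Expected numbers out of 106:
  cyanogenic: 106 × 9/16 = 59.625
  acyanogenic: 106 × 7/16 = 46.375
χ² = Σ (O − E)² / E
  cyanogenic: (46 − 59.625)² / 59.625 = 3.1135
  acyanogenic: (60 − 46.375)² / 46.375 = 4.0030
χ² = 3.1135 + 4.0030 = 7.1165 ≈ 7.117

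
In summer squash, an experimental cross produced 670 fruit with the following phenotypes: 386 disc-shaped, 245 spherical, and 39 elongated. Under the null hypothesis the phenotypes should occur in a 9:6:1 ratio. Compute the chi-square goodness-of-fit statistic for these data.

Under the 9:6:1 hypothesis (Σ ratio = 16, N = 670):
  disc-shaped: 670 × 9/16 = 376.875
  spherical: 670 × 6/16 = 251.25
  elongated: 670 × 1/16 = 41.875
χ² = Σ (O − E)² / E
  disc-shaped: (386 − 376.875)² / 376.875 = 0.2209
  spherical: (245 − 251.25)² / 251.25 = 0.1555
  elongated: (39 − 41.875)² / 41.875 = 0.1974
χ² = 0.2209 + 0.1555 + 0.1974 = 0.5738 ≈ 0.574

0.574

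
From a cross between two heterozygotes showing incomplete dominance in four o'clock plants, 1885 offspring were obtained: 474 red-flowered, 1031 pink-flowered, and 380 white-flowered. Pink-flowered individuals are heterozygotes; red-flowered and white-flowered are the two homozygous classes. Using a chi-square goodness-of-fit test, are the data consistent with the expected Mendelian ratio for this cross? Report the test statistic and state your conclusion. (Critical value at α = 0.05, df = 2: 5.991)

With incomplete dominance, a heterozygote × heterozygote cross gives a 1:2:1 phenotypic ratio.
The 1:2:1 ratio has 4 parts, so with N = 1885 the expected counts are:
  red-flowered: 1885 × 1/4 = 471.25
  pink-flowered: 1885 × 2/4 = 942.5
  white-flowered: 1885 × 1/4 = 471.25
χ² = Σ (O − E)² / E
  red-flowered: (474 − 471.25)² / 471.25 = 0.0160
  pink-flowered: (1031 − 942.5)² / 942.5 = 8.3101
  white-flowered: (380 − 471.25)² / 471.25 = 17.6691
χ² = 0.0160 + 8.3101 + 17.6691 = 25.9952 ≈ 25.995
Degrees of freedom = 3 − 1 = 2; critical value at α = 0.05 is 5.991.
Since 25.995 > 5.991, we reject the null hypothesis — the data do not fit the 1:2:1 ratio.

25.995; not consistent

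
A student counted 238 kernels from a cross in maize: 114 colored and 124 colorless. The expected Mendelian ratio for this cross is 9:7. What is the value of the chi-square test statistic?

Total ratio parts = 16. Expected numbers out of 238:
  colored: 238 × 9/16 = 133.875
  colorless: 238 × 7/16 = 104.125
χ² = Σ (O − E)² / E
  colored: (114 − 133.875)² / 133.875 = 2.9506
  colorless: (124 − 104.125)² / 104.125 = 3.7937
χ² = 2.9506 + 3.7937 = 6.7443 ≈ 6.744

6.744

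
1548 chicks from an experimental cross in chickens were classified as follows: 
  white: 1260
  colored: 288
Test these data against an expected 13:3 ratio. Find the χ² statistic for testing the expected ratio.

0.021

The 13:3 ratio has 16 parts, so with N = 1548 the expected counts are:
  white: 1548 × 13/16 = 1257.75
  colored: 1548 × 3/16 = 290.25
χ² = Σ (O − E)² / E
  white: (1260 − 1257.75)² / 1257.75 = 0.0040
  colored: (288 − 290.25)² / 290.25 = 0.0174
χ² = 0.0040 + 0.0174 = 0.0214 ≈ 0.021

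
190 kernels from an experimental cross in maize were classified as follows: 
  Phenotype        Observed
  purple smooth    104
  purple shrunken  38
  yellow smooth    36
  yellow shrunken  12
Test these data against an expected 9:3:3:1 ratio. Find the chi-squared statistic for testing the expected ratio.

Expected counts for N = 190 under a 9:3:3:1 ratio (total parts = 16):
  purple smooth: 190 × 9/16 = 106.875
  purple shrunken: 190 × 3/16 = 35.625
  yellow smooth: 190 × 3/16 = 35.625
  yellow shrunken: 190 × 1/16 = 11.875
χ² = Σ (O − E)² / E
  purple smooth: (104 − 106.875)² / 106.875 = 0.0773
  purple shrunken: (38 − 35.625)² / 35.625 = 0.1583
  yellow smooth: (36 − 35.625)² / 35.625 = 0.0039
  yellow shrunken: (12 − 11.875)² / 11.875 = 0.0013
χ² = 0.0773 + 0.1583 + 0.0039 + 0.0013 = 0.2408 ≈ 0.241

0.241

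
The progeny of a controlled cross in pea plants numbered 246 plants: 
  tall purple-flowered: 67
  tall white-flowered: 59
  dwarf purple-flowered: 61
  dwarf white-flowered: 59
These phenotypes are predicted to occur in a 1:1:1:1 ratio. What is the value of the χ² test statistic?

Under the 1:1:1:1 hypothesis (Σ ratio = 4, N = 246):
  tall purple-flowered: 246 × 1/4 = 61.5
  tall white-flowered: 246 × 1/4 = 61.5
  dwarf purple-flowered: 246 × 1/4 = 61.5
  dwarf white-flowered: 246 × 1/4 = 61.5
χ² = Σ (O − E)² / E
  tall purple-flowered: (67 − 61.5)² / 61.5 = 0.4919
  tall white-flowered: (59 − 61.5)² / 61.5 = 0.1016
  dwarf purple-flowered: (61 − 61.5)² / 61.5 = 0.0041
  dwarf white-flowered: (59 − 61.5)² / 61.5 = 0.1016
χ² = 0.4919 + 0.1016 + 0.0041 + 0.1016 = 0.6992 ≈ 0.699

0.699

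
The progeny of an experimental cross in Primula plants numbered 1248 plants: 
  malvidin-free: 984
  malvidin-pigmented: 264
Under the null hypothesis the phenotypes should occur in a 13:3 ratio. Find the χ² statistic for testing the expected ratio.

Under the 13:3 hypothesis (Σ ratio = 16, N = 1248):
  malvidin-free: 1248 × 13/16 = 1014
  malvidin-pigmented: 1248 × 3/16 = 234
χ² = Σ (O − E)² / E
  malvidin-free: (984 − 1014)² / 1014 = 0.8876
  malvidin-pigmented: (264 − 234)² / 234 = 3.8462
χ² = 0.8876 + 3.8462 = 4.7338 ≈ 4.734

4.734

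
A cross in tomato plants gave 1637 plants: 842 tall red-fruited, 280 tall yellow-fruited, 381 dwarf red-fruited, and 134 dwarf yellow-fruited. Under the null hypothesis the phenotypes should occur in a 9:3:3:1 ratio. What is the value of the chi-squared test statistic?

Under the 9:3:3:1 hypothesis (Σ ratio = 16, N = 1637):
  tall red-fruited: 1637 × 9/16 = 920.8125
  tall yellow-fruited: 1637 × 3/16 = 306.9375
  dwarf red-fruited: 1637 × 3/16 = 306.9375
  dwarf yellow-fruited: 1637 × 1/16 = 102.3125
χ² = Σ (O − E)² / E
  tall red-fruited: (842 − 920.8125)² / 920.8125 = 6.7456
  tall yellow-fruited: (280 − 306.9375)² / 306.9375 = 2.3641
  dwarf red-fruited: (381 − 306.9375)² / 306.9375 = 17.8709
  dwarf yellow-fruited: (134 − 102.3125)² / 102.3125 = 9.8140
χ² = 6.7456 + 2.3641 + 17.8709 + 9.8140 = 36.7946 ≈ 36.795

36.795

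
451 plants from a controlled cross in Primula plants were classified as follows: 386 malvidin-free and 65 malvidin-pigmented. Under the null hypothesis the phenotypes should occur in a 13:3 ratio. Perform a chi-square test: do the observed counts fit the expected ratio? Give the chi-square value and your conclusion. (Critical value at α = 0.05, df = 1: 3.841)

5.570; not consistent

The 13:3 ratio has 16 parts, so with N = 451 the expected counts are:
  malvidin-free: 451 × 13/16 = 366.4375
  malvidin-pigmented: 451 × 3/16 = 84.5625
χ² = Σ (O − E)² / E
  malvidin-free: (386 − 366.4375)² / 366.4375 = 1.0444
  malvidin-pigmented: (65 − 84.5625)² / 84.5625 = 4.5255
χ² = 1.0444 + 4.5255 = 5.5699 ≈ 5.570
Degrees of freedom = 2 − 1 = 1; critical value at α = 0.05 is 3.841.
Since 5.570 > 3.841, we reject the null hypothesis — the data do not fit the 13:3 ratio.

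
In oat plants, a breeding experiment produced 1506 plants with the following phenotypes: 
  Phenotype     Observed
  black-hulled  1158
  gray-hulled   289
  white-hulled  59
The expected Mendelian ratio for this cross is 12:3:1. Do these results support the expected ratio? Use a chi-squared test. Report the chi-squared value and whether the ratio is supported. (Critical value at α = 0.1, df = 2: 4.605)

Expected counts for N = 1506 under a 12:3:1 ratio (total parts = 16):
  black-hulled: 1506 × 12/16 = 1129.5
  gray-hulled: 1506 × 3/16 = 282.375
  white-hulled: 1506 × 1/16 = 94.125
χ² = Σ (O − E)² / E
  black-hulled: (1158 − 1129.5)² / 1129.5 = 0.7191
  gray-hulled: (289 − 282.375)² / 282.375 = 0.1554
  white-hulled: (59 − 94.125)² / 94.125 = 13.1077
χ² = 0.7191 + 0.1554 + 13.1077 = 13.9822 ≈ 13.982
Degrees of freedom = 3 − 1 = 2; critical value at α = 0.1 is 4.605.
Since 13.982 > 4.605, we reject the null hypothesis — the data do not fit the 12:3:1 ratio.

13.982; not consistent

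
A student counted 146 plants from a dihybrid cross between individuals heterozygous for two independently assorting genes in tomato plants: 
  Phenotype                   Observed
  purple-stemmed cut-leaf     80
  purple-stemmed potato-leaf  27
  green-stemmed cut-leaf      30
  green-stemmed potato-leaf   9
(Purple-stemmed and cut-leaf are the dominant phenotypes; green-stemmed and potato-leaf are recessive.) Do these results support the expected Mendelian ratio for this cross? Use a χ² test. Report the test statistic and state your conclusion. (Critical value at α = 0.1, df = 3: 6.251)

A dihybrid F₂ with independent assortment and complete dominance at both loci gives a 9:3:3:1 phenotypic ratio.
Expected counts for N = 146 under a 9:3:3:1 ratio (total parts = 16):
  purple-stemmed cut-leaf: 146 × 9/16 = 82.125
  purple-stemmed potato-leaf: 146 × 3/16 = 27.375
  green-stemmed cut-leaf: 146 × 3/16 = 27.375
  green-stemmed potato-leaf: 146 × 1/16 = 9.125
χ² = Σ (O − E)² / E
  purple-stemmed cut-leaf: (80 − 82.125)² / 82.125 = 0.0550
  purple-stemmed potato-leaf: (27 − 27.375)² / 27.375 = 0.0051
  green-stemmed cut-leaf: (30 − 27.375)² / 27.375 = 0.2517
  green-stemmed potato-leaf: (9 − 9.125)² / 9.125 = 0.0017
χ² = 0.0550 + 0.0051 + 0.2517 + 0.0017 = 0.3135 ≈ 0.314
Degrees of freedom = 4 − 1 = 3; critical value at α = 0.1 is 6.251.
Since 0.314 < 6.251, we fail to reject the null hypothesis — the data are consistent with the 9:3:3:1 ratio.

0.314; consistent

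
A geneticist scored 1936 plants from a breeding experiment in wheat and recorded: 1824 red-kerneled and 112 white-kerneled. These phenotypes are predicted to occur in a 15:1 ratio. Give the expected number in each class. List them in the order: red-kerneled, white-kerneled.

Under the 15:1 hypothesis (Σ ratio = 16, N = 1936):
  red-kerneled: 1936 × 15/16 = 1815
  white-kerneled: 1936 × 1/16 = 121

1815, 121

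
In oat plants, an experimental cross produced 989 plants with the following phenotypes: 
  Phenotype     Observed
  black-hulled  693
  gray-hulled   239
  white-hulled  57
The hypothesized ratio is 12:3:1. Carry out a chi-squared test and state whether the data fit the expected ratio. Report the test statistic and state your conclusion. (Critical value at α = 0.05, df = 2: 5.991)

19.050; not consistent

Under the 12:3:1 hypothesis (Σ ratio = 16, N = 989):
  black-hulled: 989 × 12/16 = 741.75
  gray-hulled: 989 × 3/16 = 185.4375
  white-hulled: 989 × 1/16 = 61.8125
χ² = Σ (O − E)² / E
  black-hulled: (693 − 741.75)² / 741.75 = 3.2040
  gray-hulled: (239 − 185.4375)² / 185.4375 = 15.4712
  white-hulled: (57 − 61.8125)² / 61.8125 = 0.3747
χ² = 3.2040 + 15.4712 + 0.3747 = 19.0499 ≈ 19.050
Degrees of freedom = 3 − 1 = 2; critical value at α = 0.05 is 5.991.
Since 19.050 > 5.991, we reject the null hypothesis — the data do not fit the 12:3:1 ratio.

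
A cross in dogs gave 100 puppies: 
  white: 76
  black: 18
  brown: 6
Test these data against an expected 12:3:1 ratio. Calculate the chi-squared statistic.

Total ratio parts = 16. Expected numbers out of 100:
  white: 100 × 12/16 = 75
  black: 100 × 3/16 = 18.75
  brown: 100 × 1/16 = 6.25
χ² = Σ (O − E)² / E
  white: (76 − 75)² / 75 = 0.0133
  black: (18 − 18.75)² / 18.75 = 0.0300
  brown: (6 − 6.25)² / 6.25 = 0.0100
χ² = 0.0133 + 0.0300 + 0.0100 = 0.0533 ≈ 0.053

0.053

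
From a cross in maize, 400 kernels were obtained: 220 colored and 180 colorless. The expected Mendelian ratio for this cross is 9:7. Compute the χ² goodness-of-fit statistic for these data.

0.254

The 9:7 ratio has 16 parts, so with N = 400 the expected counts are:
  colored: 400 × 9/16 = 225
  colorless: 400 × 7/16 = 175
χ² = Σ (O − E)² / E
  colored: (220 − 225)² / 225 = 0.1111
  colorless: (180 − 175)² / 175 = 0.1429
χ² = 0.1111 + 0.1429 = 0.254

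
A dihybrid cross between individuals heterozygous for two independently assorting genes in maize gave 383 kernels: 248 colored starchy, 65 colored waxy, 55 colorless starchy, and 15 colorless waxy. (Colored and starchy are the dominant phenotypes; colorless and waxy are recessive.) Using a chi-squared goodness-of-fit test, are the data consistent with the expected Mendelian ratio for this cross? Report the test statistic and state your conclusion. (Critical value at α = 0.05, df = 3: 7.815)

A dihybrid F₂ with independent assortment and complete dominance at both loci gives a 9:3:3:1 phenotypic ratio.
Under the 9:3:3:1 hypothesis (Σ ratio = 16, N = 383):
  colored starchy: 383 × 9/16 = 215.4375
  colored waxy: 383 × 3/16 = 71.8125
  colorless starchy: 383 × 3/16 = 71.8125
  colorless waxy: 383 × 1/16 = 23.9375
χ² = Σ (O − E)² / E
  colored starchy: (248 − 215.4375)² / 215.4375 = 4.9217
  colored waxy: (65 − 71.8125)² / 71.8125 = 0.6463
  colorless starchy: (55 − 71.8125)² / 71.8125 = 3.9361
  colorless waxy: (15 − 23.9375)² / 23.9375 = 3.3370
χ² = 4.9217 + 0.6463 + 3.9361 + 3.3370 = 12.8411 ≈ 12.841
Degrees of freedom = 4 − 1 = 3; critical value at α = 0.05 is 7.815.
Since 12.841 > 7.815, we reject the null hypothesis — the data do not fit the 9:3:3:1 ratio.

12.841; not consistent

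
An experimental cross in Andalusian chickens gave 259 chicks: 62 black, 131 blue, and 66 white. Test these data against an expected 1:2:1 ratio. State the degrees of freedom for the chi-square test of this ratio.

A goodness-of-fit test with 3 phenotype classes has df = 3 − 1 = 2.

2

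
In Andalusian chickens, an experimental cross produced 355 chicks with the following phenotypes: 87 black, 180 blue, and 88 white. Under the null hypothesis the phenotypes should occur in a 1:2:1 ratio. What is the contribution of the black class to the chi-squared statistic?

Expected counts for N = 355 under a 1:2:1 ratio (total parts = 4):
  black: 355 × 1/4 = 88.75
  blue: 355 × 2/4 = 177.5
  white: 355 × 1/4 = 88.75
Contribution of black: (87 − 88.75)² / 88.75 = 0.0345

0.035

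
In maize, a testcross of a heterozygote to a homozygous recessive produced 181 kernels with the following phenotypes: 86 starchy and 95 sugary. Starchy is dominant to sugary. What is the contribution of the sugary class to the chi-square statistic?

A testcross of a heterozygote (Aa × aa) gives a 1:1 phenotypic ratio.
Total ratio parts = 2. Expected numbers out of 181:
  starchy: 181 × 1/2 = 90.5
  sugary: 181 × 1/2 = 90.5
Contribution of sugary: (95 − 90.5)² / 90.5 = 0.2238

0.224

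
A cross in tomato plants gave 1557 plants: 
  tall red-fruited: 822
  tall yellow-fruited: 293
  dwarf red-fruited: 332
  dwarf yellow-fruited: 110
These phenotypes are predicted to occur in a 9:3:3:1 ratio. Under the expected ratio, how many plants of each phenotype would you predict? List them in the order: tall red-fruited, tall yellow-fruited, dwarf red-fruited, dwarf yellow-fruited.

875.8125, 291.9375, 291.9375, 97.3125

Expected counts for N = 1557 under a 9:3:3:1 ratio (total parts = 16):
  tall red-fruited: 1557 × 9/16 = 875.8125
  tall yellow-fruited: 1557 × 3/16 = 291.9375
  dwarf red-fruited: 1557 × 3/16 = 291.9375
  dwarf yellow-fruited: 1557 × 1/16 = 97.3125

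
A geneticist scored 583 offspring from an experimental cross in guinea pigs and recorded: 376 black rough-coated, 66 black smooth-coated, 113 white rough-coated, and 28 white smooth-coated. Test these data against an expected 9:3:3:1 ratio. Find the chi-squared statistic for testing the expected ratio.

26.284

Expected counts for N = 583 under a 9:3:3:1 ratio (total parts = 16):
  black rough-coated: 583 × 9/16 = 327.9375
  black smooth-coated: 583 × 3/16 = 109.3125
  white rough-coated: 583 × 3/16 = 109.3125
  white smooth-coated: 583 × 1/16 = 36.4375
χ² = Σ (O − E)² / E
  black rough-coated: (376 − 327.9375)² / 327.9375 = 7.0440
  black smooth-coated: (66 − 109.3125)² / 109.3125 = 17.1616
  white rough-coated: (113 − 109.3125)² / 109.3125 = 0.1244
  white smooth-coated: (28 − 36.4375)² / 36.4375 = 1.9538
χ² = 7.0440 + 17.1616 + 0.1244 + 1.9538 = 26.2838 ≈ 26.284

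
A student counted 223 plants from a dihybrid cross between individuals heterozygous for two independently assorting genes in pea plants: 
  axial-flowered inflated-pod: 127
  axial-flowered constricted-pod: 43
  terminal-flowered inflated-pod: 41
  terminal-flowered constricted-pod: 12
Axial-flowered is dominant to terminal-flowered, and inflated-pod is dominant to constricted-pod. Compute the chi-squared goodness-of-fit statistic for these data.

A dihybrid F₂ with independent assortment and complete dominance at both loci gives a 9:3:3:1 phenotypic ratio.
Total ratio parts = 16. Expected numbers out of 223:
  axial-flowered inflated-pod: 223 × 9/16 = 125.4375
  axial-flowered constricted-pod: 223 × 3/16 = 41.8125
  terminal-flowered inflated-pod: 223 × 3/16 = 41.8125
  terminal-flowered constricted-pod: 223 × 1/16 = 13.9375
χ² = Σ (O − E)² / E
  axial-flowered inflated-pod: (127 − 125.4375)² / 125.4375 = 0.0195
  axial-flowered constricted-pod: (43 − 41.8125)² / 41.8125 = 0.0337
  terminal-flowered inflated-pod: (41 − 41.8125)² / 41.8125 = 0.0158
  terminal-flowered constricted-pod: (12 − 13.9375)² / 13.9375 = 0.2693
χ² = 0.0195 + 0.0337 + 0.0158 + 0.2693 = 0.3383 ≈ 0.338

0.338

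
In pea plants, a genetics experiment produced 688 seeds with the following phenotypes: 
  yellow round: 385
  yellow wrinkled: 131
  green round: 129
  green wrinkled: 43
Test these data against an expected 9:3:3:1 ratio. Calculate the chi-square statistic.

0.041

Under the 9:3:3:1 hypothesis (Σ ratio = 16, N = 688):
  yellow round: 688 × 9/16 = 387
  yellow wrinkled: 688 × 3/16 = 129
  green round: 688 × 3/16 = 129
  green wrinkled: 688 × 1/16 = 43
χ² = Σ (O − E)² / E
  yellow round: (385 − 387)² / 387 = 0.0103
  yellow wrinkled: (131 − 129)² / 129 = 0.0310
  green round: (129 − 129)² / 129 = 0.0000
  green wrinkled: (43 − 43)² / 43 = 0.0000
χ² = 0.0103 + 0.0310 + 0.0000 + 0.0000 = 0.0413 ≈ 0.041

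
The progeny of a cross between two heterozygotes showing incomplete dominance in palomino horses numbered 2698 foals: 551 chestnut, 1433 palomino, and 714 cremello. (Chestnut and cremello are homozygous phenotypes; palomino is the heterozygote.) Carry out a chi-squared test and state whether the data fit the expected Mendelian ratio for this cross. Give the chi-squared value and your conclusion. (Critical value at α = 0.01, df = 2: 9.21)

With incomplete dominance, a heterozygote × heterozygote cross gives a 1:2:1 phenotypic ratio.
Total ratio parts = 4. Expected numbers out of 2698:
  chestnut: 2698 × 1/4 = 674.5
  palomino: 2698 × 2/4 = 1349
  cremello: 2698 × 1/4 = 674.5
χ² = Σ (O − E)² / E
  chestnut: (551 − 674.5)² / 674.5 = 22.6127
  palomino: (1433 − 1349)² / 1349 = 5.2305
  cremello: (714 − 674.5)² / 674.5 = 2.3132
χ² = 22.6127 + 5.2305 + 2.3132 = 30.1564 ≈ 30.156
Degrees of freedom = 3 − 1 = 2; critical value at α = 0.01 is 9.21.
Since 30.156 > 9.21, we reject the null hypothesis — the data do not fit the 1:2:1 ratio.

30.156; not consistent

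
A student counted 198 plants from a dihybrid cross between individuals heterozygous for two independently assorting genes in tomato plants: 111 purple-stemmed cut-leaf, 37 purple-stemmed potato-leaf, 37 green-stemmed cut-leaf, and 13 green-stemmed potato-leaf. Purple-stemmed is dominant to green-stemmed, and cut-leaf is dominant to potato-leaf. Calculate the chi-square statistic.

0.034

A dihybrid F₂ with independent assortment and complete dominance at both loci gives a 9:3:3:1 phenotypic ratio.
Expected counts for N = 198 under a 9:3:3:1 ratio (total parts = 16):
  purple-stemmed cut-leaf: 198 × 9/16 = 111.375
  purple-stemmed potato-leaf: 198 × 3/16 = 37.125
  green-stemmed cut-leaf: 198 × 3/16 = 37.125
  green-stemmed potato-leaf: 198 × 1/16 = 12.375
χ² = Σ (O − E)² / E
  purple-stemmed cut-leaf: (111 − 111.375)² / 111.375 = 0.0013
  purple-stemmed potato-leaf: (37 − 37.125)² / 37.125 = 0.0004
  green-stemmed cut-leaf: (37 − 37.125)² / 37.125 = 0.0004
  green-stemmed potato-leaf: (13 − 12.375)² / 12.375 = 0.0316
χ² = 0.0013 + 0.0004 + 0.0004 + 0.0316 = 0.0337 ≈ 0.034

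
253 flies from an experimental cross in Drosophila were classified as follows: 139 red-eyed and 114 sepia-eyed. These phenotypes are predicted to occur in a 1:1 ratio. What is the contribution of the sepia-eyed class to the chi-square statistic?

1.235

Under the 1:1 hypothesis (Σ ratio = 2, N = 253):
  red-eyed: 253 × 1/2 = 126.5
  sepia-eyed: 253 × 1/2 = 126.5
Contribution of sepia-eyed: (114 − 126.5)² / 126.5 = 1.2352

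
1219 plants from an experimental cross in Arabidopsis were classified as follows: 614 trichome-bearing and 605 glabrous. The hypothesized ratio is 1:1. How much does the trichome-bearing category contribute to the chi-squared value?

The 1:1 ratio has 2 parts, so with N = 1219 the expected counts are:
  trichome-bearing: 1219 × 1/2 = 609.5
  glabrous: 1219 × 1/2 = 609.5
Contribution of trichome-bearing: (614 − 609.5)² / 609.5 = 0.0332

0.033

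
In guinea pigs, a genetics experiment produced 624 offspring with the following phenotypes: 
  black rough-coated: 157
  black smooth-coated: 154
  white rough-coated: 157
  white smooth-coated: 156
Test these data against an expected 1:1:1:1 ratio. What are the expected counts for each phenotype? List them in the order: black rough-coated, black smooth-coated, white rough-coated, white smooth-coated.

Expected counts for N = 624 under a 1:1:1:1 ratio (total parts = 4):
  black rough-coated: 624 × 1/4 = 156
  black smooth-coated: 624 × 1/4 = 156
  white rough-coated: 624 × 1/4 = 156
  white smooth-coated: 624 × 1/4 = 156

156, 156, 156, 156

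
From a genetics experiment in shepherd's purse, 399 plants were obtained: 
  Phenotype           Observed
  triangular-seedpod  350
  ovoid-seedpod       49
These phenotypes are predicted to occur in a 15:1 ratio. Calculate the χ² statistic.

The 15:1 ratio has 16 parts, so with N = 399 the expected counts are:
  triangular-seedpod: 399 × 15/16 = 374.0625
  ovoid-seedpod: 399 × 1/16 = 24.9375
χ² = Σ (O − E)² / E
  triangular-seedpod: (350 − 374.0625)² / 374.0625 = 1.5479
  ovoid-seedpod: (49 − 24.9375)² / 24.9375 = 23.2182
χ² = 1.5479 + 23.2182 = 24.7661 ≈ 24.766

24.766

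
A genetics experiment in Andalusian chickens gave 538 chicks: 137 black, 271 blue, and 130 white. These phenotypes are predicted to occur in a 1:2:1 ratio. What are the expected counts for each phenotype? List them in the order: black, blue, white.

The 1:2:1 ratio has 4 parts, so with N = 538 the expected counts are:
  black: 538 × 1/4 = 134.5
  blue: 538 × 2/4 = 269
  white: 538 × 1/4 = 134.5

134.5, 269, 134.5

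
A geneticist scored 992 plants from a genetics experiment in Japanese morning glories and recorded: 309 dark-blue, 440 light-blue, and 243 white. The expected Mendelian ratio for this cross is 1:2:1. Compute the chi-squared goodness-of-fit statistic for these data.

21.427

Total ratio parts = 4. Expected numbers out of 992:
  dark-blue: 992 × 1/4 = 248
  light-blue: 992 × 2/4 = 496
  white: 992 × 1/4 = 248
χ² = Σ (O − E)² / E
  dark-blue: (309 − 248)² / 248 = 15.0040
  light-blue: (440 − 496)² / 496 = 6.3226
  white: (243 − 248)² / 248 = 0.1008
χ² = 15.0040 + 6.3226 + 0.1008 = 21.4274 ≈ 21.427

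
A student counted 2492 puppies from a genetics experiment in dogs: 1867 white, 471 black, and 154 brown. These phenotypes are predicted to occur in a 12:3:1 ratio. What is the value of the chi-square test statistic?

The 12:3:1 ratio has 16 parts, so with N = 2492 the expected counts are:
  white: 2492 × 12/16 = 1869
  black: 2492 × 3/16 = 467.25
  brown: 2492 × 1/16 = 155.75
χ² = Σ (O − E)² / E
  white: (1867 − 1869)² / 1869 = 0.0021
  black: (471 − 467.25)² / 467.25 = 0.0301
  brown: (154 − 155.75)² / 155.75 = 0.0197
χ² = 0.0021 + 0.0301 + 0.0197 = 0.0519 ≈ 0.052

0.052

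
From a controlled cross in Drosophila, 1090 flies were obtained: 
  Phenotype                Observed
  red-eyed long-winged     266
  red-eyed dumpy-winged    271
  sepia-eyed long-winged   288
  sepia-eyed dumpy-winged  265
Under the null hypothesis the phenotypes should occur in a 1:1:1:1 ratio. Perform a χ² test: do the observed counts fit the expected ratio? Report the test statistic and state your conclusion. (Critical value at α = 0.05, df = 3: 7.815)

1.251; consistent

Expected counts for N = 1090 under a 1:1:1:1 ratio (total parts = 4):
  red-eyed long-winged: 1090 × 1/4 = 272.5
  red-eyed dumpy-winged: 1090 × 1/4 = 272.5
  sepia-eyed long-winged: 1090 × 1/4 = 272.5
  sepia-eyed dumpy-winged: 1090 × 1/4 = 272.5
χ² = Σ (O − E)² / E
  red-eyed long-winged: (266 − 272.5)² / 272.5 = 0.1550
  red-eyed dumpy-winged: (271 − 272.5)² / 272.5 = 0.0083
  sepia-eyed long-winged: (288 − 272.5)² / 272.5 = 0.8817
  sepia-eyed dumpy-winged: (265 − 272.5)² / 272.5 = 0.2064
χ² = 0.1550 + 0.0083 + 0.8817 + 0.2064 = 1.2514 ≈ 1.251
Degrees of freedom = 4 − 1 = 3; critical value at α = 0.05 is 7.815.
Since 1.251 < 7.815, we fail to reject the null hypothesis — the data are consistent with the 1:1:1:1 ratio.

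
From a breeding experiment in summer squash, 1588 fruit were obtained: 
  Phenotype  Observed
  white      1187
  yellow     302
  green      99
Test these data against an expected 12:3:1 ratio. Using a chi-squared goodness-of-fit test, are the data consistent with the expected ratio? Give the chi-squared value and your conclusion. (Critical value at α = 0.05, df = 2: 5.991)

0.075; consistent

Total ratio parts = 16. Expected numbers out of 1588:
  white: 1588 × 12/16 = 1191
  yellow: 1588 × 3/16 = 297.75
  green: 1588 × 1/16 = 99.25
χ² = Σ (O − E)² / E
  white: (1187 − 1191)² / 1191 = 0.0134
  yellow: (302 − 297.75)² / 297.75 = 0.0607
  green: (99 − 99.25)² / 99.25 = 0.0006
χ² = 0.0134 + 0.0607 + 0.0006 = 0.0747 ≈ 0.075
Degrees of freedom = 3 − 1 = 2; critical value at α = 0.05 is 5.991.
Since 0.075 < 5.991, we fail to reject the null hypothesis — the data are consistent with the 12:3:1 ratio.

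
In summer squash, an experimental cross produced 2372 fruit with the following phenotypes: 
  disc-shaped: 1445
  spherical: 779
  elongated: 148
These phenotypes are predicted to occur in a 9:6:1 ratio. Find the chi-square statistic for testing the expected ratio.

Expected counts for N = 2372 under a 9:6:1 ratio (total parts = 16):
  disc-shaped: 2372 × 9/16 = 1334.25
  spherical: 2372 × 6/16 = 889.5
  elongated: 2372 × 1/16 = 148.25
χ² = Σ (O − E)² / E
  disc-shaped: (1445 − 1334.25)² / 1334.25 = 9.1929
  spherical: (779 − 889.5)² / 889.5 = 13.7271
  elongated: (148 − 148.25)² / 148.25 = 0.0004
χ² = 9.1929 + 13.7271 + 0.0004 = 22.9204 ≈ 22.920

22.920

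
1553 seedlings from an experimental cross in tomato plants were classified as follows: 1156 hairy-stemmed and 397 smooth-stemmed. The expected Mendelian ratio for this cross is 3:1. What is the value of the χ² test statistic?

Expected counts for N = 1553 under a 3:1 ratio (total parts = 4):
  hairy-stemmed: 1553 × 3/4 = 1164.75
  smooth-stemmed: 1553 × 1/4 = 388.25
χ² = Σ (O − E)² / E
  hairy-stemmed: (1156 − 1164.75)² / 1164.75 = 0.0657
  smooth-stemmed: (397 − 388.25)² / 388.25 = 0.1972
χ² = 0.0657 + 0.1972 = 0.2629 ≈ 0.263

0.263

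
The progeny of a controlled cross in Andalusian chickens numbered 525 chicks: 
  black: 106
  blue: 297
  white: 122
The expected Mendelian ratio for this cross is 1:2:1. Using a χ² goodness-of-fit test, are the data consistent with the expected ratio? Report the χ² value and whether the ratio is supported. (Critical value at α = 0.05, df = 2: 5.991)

Under the 1:2:1 hypothesis (Σ ratio = 4, N = 525):
  black: 525 × 1/4 = 131.25
  blue: 525 × 2/4 = 262.5
  white: 525 × 1/4 = 131.25
χ² = Σ (O − E)² / E
  black: (106 − 131.25)² / 131.25 = 4.8576
  blue: (297 − 262.5)² / 262.5 = 4.5343
  white: (122 − 131.25)² / 131.25 = 0.6519
χ² = 4.8576 + 4.5343 + 0.6519 = 10.0438 ≈ 10.044
Degrees of freedom = 3 − 1 = 2; critical value at α = 0.05 is 5.991.
Since 10.044 > 5.991, we reject the null hypothesis — the data do not fit the 1:2:1 ratio.

10.044; not consistent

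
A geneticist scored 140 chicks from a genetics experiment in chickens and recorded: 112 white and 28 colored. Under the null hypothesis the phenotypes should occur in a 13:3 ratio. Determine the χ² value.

0.144

Total ratio parts = 16. Expected numbers out of 140:
  white: 140 × 13/16 = 113.75
  colored: 140 × 3/16 = 26.25
χ² = Σ (O − E)² / E
  white: (112 − 113.75)² / 113.75 = 0.0269
  colored: (28 − 26.25)² / 26.25 = 0.1167
χ² = 0.0269 + 0.1167 = 0.1436 ≈ 0.144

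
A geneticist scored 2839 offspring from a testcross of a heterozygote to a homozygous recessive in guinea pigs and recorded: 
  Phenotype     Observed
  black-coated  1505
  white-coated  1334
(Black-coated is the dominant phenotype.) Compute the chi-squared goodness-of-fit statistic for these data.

10.300

A testcross of a heterozygote (Aa × aa) gives a 1:1 phenotypic ratio.
The 1:1 ratio has 2 parts, so with N = 2839 the expected counts are:
  black-coated: 2839 × 1/2 = 1419.5
  white-coated: 2839 × 1/2 = 1419.5
χ² = Σ (O − E)² / E
  black-coated: (1505 − 1419.5)² / 1419.5 = 5.1499
  white-coated: (1334 − 1419.5)² / 1419.5 = 5.1499
χ² = 5.1499 + 5.1499 = 10.2998 ≈ 10.300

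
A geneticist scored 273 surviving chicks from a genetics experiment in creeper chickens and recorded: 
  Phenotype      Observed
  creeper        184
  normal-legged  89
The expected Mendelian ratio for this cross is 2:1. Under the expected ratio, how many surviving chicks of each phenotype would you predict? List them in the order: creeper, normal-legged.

182, 91

Expected counts for N = 273 under a 2:1 ratio (total parts = 3):
  creeper: 273 × 2/3 = 182
  normal-legged: 273 × 1/3 = 91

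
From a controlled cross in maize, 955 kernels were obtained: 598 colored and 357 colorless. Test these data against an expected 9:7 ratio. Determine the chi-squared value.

15.736

Total ratio parts = 16. Expected numbers out of 955:
  colored: 955 × 9/16 = 537.1875
  colorless: 955 × 7/16 = 417.8125
χ² = Σ (O − E)² / E
  colored: (598 − 537.1875)² / 537.1875 = 6.8843
  colorless: (357 − 417.8125)² / 417.8125 = 8.8512
χ² = 6.8843 + 8.8512 = 15.7355 ≈ 15.736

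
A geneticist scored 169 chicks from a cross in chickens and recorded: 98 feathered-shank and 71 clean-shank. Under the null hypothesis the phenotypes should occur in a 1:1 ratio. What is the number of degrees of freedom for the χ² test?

A goodness-of-fit test with 2 phenotype classes has df = 2 − 1 = 1.

1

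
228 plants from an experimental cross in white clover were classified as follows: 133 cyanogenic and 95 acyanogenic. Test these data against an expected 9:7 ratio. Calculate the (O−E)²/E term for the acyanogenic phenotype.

Under the 9:7 hypothesis (Σ ratio = 16, N = 228):
  cyanogenic: 228 × 9/16 = 128.25
  acyanogenic: 228 × 7/16 = 99.75
Contribution of acyanogenic: (95 − 99.75)² / 99.75 = 0.2262

0.226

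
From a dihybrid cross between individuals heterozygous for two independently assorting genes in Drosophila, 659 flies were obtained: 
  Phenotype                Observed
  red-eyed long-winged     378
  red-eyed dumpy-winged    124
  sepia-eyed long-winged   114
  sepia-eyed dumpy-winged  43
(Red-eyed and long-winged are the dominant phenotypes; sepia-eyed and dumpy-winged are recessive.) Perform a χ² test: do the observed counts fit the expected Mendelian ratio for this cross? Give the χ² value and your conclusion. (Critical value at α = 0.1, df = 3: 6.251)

0.966; consistent

A dihybrid F₂ with independent assortment and complete dominance at both loci gives a 9:3:3:1 phenotypic ratio.
The 9:3:3:1 ratio has 16 parts, so with N = 659 the expected counts are:
  red-eyed long-winged: 659 × 9/16 = 370.6875
  red-eyed dumpy-winged: 659 × 3/16 = 123.5625
  sepia-eyed long-winged: 659 × 3/16 = 123.5625
  sepia-eyed dumpy-winged: 659 × 1/16 = 41.1875
χ² = Σ (O − E)² / E
  red-eyed long-winged: (378 − 370.6875)² / 370.6875 = 0.1443
  red-eyed dumpy-winged: (124 − 123.5625)² / 123.5625 = 0.0015
  sepia-eyed long-winged: (114 − 123.5625)² / 123.5625 = 0.7400
  sepia-eyed dumpy-winged: (43 − 41.1875)² / 41.1875 = 0.0798
χ² = 0.1443 + 0.0015 + 0.7400 + 0.0798 = 0.9656 ≈ 0.966
Degrees of freedom = 4 − 1 = 3; critical value at α = 0.1 is 6.251.
Since 0.966 < 6.251, we fail to reject the null hypothesis — the data are consistent with the 9:3:3:1 ratio.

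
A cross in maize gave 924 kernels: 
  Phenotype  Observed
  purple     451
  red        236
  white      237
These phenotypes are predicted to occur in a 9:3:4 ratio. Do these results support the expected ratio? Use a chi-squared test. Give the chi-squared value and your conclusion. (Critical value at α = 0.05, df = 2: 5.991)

31.977; not consistent

Expected counts for N = 924 under a 9:3:4 ratio (total parts = 16):
  purple: 924 × 9/16 = 519.75
  red: 924 × 3/16 = 173.25
  white: 924 × 4/16 = 231
χ² = Σ (O − E)² / E
  purple: (451 − 519.75)² / 519.75 = 9.0939
  red: (236 − 173.25)² / 173.25 = 22.7276
  white: (237 − 231)² / 231 = 0.1558
χ² = 9.0939 + 22.7276 + 0.1558 = 31.9773 ≈ 31.977
Degrees of freedom = 3 − 1 = 2; critical value at α = 0.05 is 5.991.
Since 31.977 > 5.991, we reject the null hypothesis — the data do not fit the 9:3:4 ratio.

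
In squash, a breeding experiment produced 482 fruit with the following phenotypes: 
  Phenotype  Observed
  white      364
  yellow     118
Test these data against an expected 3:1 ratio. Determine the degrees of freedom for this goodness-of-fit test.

A goodness-of-fit test with 2 phenotype classes has df = 2 − 1 = 1.

1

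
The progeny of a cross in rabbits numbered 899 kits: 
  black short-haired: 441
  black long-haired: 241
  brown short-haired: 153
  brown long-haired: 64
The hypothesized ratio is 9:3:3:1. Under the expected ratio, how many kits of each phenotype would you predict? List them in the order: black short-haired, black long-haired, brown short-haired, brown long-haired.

Under the 9:3:3:1 hypothesis (Σ ratio = 16, N = 899):
  black short-haired: 899 × 9/16 = 505.6875
  black long-haired: 899 × 3/16 = 168.5625
  brown short-haired: 899 × 3/16 = 168.5625
  brown long-haired: 899 × 1/16 = 56.1875

505.6875, 168.5625, 168.5625, 56.1875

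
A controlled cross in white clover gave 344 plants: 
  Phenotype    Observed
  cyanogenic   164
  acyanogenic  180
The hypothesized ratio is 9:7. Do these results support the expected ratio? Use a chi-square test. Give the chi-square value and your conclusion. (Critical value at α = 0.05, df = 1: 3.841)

Expected counts for N = 344 under a 9:7 ratio (total parts = 16):
  cyanogenic: 344 × 9/16 = 193.5
  acyanogenic: 344 × 7/16 = 150.5
χ² = Σ (O − E)² / E
  cyanogenic: (164 − 193.5)² / 193.5 = 4.4974
  acyanogenic: (180 − 150.5)² / 150.5 = 5.7824
χ² = 4.4974 + 5.7824 = 10.2798 ≈ 10.280
Degrees of freedom = 2 − 1 = 1; critical value at α = 0.05 is 3.841.
Since 10.280 > 3.841, we reject the null hypothesis — the data do not fit the 9:7 ratio.

10.280; not consistent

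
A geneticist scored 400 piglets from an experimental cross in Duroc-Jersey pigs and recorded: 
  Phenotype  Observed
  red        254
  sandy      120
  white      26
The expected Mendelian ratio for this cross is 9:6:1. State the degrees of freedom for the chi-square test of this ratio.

A goodness-of-fit test with 3 phenotype classes has df = 3 − 1 = 2.

2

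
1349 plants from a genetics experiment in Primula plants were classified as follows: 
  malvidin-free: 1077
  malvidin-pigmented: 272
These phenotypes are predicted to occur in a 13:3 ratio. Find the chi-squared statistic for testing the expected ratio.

Expected counts for N = 1349 under a 13:3 ratio (total parts = 16):
  malvidin-free: 1349 × 13/16 = 1096.0625
  malvidin-pigmented: 1349 × 3/16 = 252.9375
χ² = Σ (O − E)² / E
  malvidin-free: (1077 − 1096.0625)² / 1096.0625 = 0.3315
  malvidin-pigmented: (272 − 252.9375)² / 252.9375 = 1.4366
χ² = 0.3315 + 1.4366 = 1.7681 ≈ 1.768

1.768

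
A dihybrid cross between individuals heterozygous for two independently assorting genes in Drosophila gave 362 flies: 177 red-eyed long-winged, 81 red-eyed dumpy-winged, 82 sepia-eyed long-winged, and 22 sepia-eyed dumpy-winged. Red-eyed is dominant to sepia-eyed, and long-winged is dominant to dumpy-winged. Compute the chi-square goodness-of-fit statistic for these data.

8.976

A dihybrid F₂ with independent assortment and complete dominance at both loci gives a 9:3:3:1 phenotypic ratio.
Under the 9:3:3:1 hypothesis (Σ ratio = 16, N = 362):
  red-eyed long-winged: 362 × 9/16 = 203.625
  red-eyed dumpy-winged: 362 × 3/16 = 67.875
  sepia-eyed long-winged: 362 × 3/16 = 67.875
  sepia-eyed dumpy-winged: 362 × 1/16 = 22.625
χ² = Σ (O − E)² / E
  red-eyed long-winged: (177 − 203.625)² / 203.625 = 3.4814
  red-eyed dumpy-winged: (81 − 67.875)² / 67.875 = 2.5380
  sepia-eyed long-winged: (82 − 67.875)² / 67.875 = 2.9395
  sepia-eyed dumpy-winged: (22 − 22.625)² / 22.625 = 0.0173
χ² = 3.4814 + 2.5380 + 2.9395 + 0.0173 = 8.9762 ≈ 8.976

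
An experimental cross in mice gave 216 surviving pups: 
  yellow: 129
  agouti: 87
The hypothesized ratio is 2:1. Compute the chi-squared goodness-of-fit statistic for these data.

4.688

Expected counts for N = 216 under a 2:1 ratio (total parts = 3):
  yellow: 216 × 2/3 = 144
  agouti: 216 × 1/3 = 72
χ² = Σ (O − E)² / E
  yellow: (129 − 144)² / 144 = 1.5625
  agouti: (87 − 72)² / 72 = 3.1250
χ² = 1.5625 + 3.1250 = 4.6875 ≈ 4.688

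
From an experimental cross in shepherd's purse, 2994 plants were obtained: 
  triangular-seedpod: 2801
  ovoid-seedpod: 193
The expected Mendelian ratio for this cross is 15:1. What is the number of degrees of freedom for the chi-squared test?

1

A goodness-of-fit test with 2 phenotype classes has df = 2 − 1 = 1.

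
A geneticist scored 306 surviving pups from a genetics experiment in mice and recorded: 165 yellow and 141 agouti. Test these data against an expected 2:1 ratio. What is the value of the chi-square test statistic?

22.368

Total ratio parts = 3. Expected numbers out of 306:
  yellow: 306 × 2/3 = 204
  agouti: 306 × 1/3 = 102
χ² = Σ (O − E)² / E
  yellow: (165 − 204)² / 204 = 7.4559
  agouti: (141 − 102)² / 102 = 14.9118
χ² = 7.4559 + 14.9118 = 22.3677 ≈ 22.368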